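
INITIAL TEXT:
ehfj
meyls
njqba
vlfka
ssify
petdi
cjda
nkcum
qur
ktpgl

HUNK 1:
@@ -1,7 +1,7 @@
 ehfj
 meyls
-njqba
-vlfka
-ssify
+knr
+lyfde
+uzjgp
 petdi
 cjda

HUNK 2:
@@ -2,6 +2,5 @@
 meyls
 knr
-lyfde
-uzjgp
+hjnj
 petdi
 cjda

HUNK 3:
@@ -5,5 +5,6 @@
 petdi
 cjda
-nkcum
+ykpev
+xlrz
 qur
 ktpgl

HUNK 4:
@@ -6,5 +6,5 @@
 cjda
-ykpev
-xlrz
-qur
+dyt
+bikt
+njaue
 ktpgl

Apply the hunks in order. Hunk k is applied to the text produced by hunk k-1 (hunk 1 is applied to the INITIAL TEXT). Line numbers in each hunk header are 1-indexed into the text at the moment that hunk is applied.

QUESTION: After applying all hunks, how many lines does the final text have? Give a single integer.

Hunk 1: at line 1 remove [njqba,vlfka,ssify] add [knr,lyfde,uzjgp] -> 10 lines: ehfj meyls knr lyfde uzjgp petdi cjda nkcum qur ktpgl
Hunk 2: at line 2 remove [lyfde,uzjgp] add [hjnj] -> 9 lines: ehfj meyls knr hjnj petdi cjda nkcum qur ktpgl
Hunk 3: at line 5 remove [nkcum] add [ykpev,xlrz] -> 10 lines: ehfj meyls knr hjnj petdi cjda ykpev xlrz qur ktpgl
Hunk 4: at line 6 remove [ykpev,xlrz,qur] add [dyt,bikt,njaue] -> 10 lines: ehfj meyls knr hjnj petdi cjda dyt bikt njaue ktpgl
Final line count: 10

Answer: 10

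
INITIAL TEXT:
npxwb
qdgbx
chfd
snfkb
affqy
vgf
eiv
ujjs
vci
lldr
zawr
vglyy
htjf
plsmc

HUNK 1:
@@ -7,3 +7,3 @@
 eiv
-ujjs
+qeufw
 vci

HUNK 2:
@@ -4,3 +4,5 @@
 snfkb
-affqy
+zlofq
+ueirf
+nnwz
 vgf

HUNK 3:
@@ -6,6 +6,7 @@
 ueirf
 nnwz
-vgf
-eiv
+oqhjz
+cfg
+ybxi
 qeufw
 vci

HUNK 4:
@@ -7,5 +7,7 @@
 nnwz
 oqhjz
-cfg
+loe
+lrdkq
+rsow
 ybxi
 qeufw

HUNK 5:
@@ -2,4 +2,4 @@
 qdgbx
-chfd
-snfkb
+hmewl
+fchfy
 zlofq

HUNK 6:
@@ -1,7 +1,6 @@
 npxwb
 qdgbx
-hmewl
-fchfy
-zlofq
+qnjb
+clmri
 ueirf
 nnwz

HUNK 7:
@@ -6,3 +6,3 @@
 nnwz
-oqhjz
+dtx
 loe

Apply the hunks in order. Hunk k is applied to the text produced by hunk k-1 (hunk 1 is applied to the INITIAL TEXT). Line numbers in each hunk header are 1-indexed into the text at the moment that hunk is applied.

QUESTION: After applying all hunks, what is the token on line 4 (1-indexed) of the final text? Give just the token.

Hunk 1: at line 7 remove [ujjs] add [qeufw] -> 14 lines: npxwb qdgbx chfd snfkb affqy vgf eiv qeufw vci lldr zawr vglyy htjf plsmc
Hunk 2: at line 4 remove [affqy] add [zlofq,ueirf,nnwz] -> 16 lines: npxwb qdgbx chfd snfkb zlofq ueirf nnwz vgf eiv qeufw vci lldr zawr vglyy htjf plsmc
Hunk 3: at line 6 remove [vgf,eiv] add [oqhjz,cfg,ybxi] -> 17 lines: npxwb qdgbx chfd snfkb zlofq ueirf nnwz oqhjz cfg ybxi qeufw vci lldr zawr vglyy htjf plsmc
Hunk 4: at line 7 remove [cfg] add [loe,lrdkq,rsow] -> 19 lines: npxwb qdgbx chfd snfkb zlofq ueirf nnwz oqhjz loe lrdkq rsow ybxi qeufw vci lldr zawr vglyy htjf plsmc
Hunk 5: at line 2 remove [chfd,snfkb] add [hmewl,fchfy] -> 19 lines: npxwb qdgbx hmewl fchfy zlofq ueirf nnwz oqhjz loe lrdkq rsow ybxi qeufw vci lldr zawr vglyy htjf plsmc
Hunk 6: at line 1 remove [hmewl,fchfy,zlofq] add [qnjb,clmri] -> 18 lines: npxwb qdgbx qnjb clmri ueirf nnwz oqhjz loe lrdkq rsow ybxi qeufw vci lldr zawr vglyy htjf plsmc
Hunk 7: at line 6 remove [oqhjz] add [dtx] -> 18 lines: npxwb qdgbx qnjb clmri ueirf nnwz dtx loe lrdkq rsow ybxi qeufw vci lldr zawr vglyy htjf plsmc
Final line 4: clmri

Answer: clmri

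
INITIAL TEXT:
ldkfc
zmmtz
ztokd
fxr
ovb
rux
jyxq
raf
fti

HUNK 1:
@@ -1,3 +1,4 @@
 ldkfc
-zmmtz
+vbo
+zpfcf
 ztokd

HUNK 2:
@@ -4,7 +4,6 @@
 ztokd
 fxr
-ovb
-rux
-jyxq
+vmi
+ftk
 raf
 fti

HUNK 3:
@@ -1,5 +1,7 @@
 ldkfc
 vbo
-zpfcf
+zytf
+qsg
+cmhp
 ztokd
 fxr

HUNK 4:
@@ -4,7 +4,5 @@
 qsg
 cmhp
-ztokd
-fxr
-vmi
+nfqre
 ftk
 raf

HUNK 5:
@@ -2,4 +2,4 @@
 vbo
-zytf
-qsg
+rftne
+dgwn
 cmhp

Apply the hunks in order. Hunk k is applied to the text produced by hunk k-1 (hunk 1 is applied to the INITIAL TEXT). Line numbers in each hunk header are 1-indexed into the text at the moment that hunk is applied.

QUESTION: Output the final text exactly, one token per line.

Hunk 1: at line 1 remove [zmmtz] add [vbo,zpfcf] -> 10 lines: ldkfc vbo zpfcf ztokd fxr ovb rux jyxq raf fti
Hunk 2: at line 4 remove [ovb,rux,jyxq] add [vmi,ftk] -> 9 lines: ldkfc vbo zpfcf ztokd fxr vmi ftk raf fti
Hunk 3: at line 1 remove [zpfcf] add [zytf,qsg,cmhp] -> 11 lines: ldkfc vbo zytf qsg cmhp ztokd fxr vmi ftk raf fti
Hunk 4: at line 4 remove [ztokd,fxr,vmi] add [nfqre] -> 9 lines: ldkfc vbo zytf qsg cmhp nfqre ftk raf fti
Hunk 5: at line 2 remove [zytf,qsg] add [rftne,dgwn] -> 9 lines: ldkfc vbo rftne dgwn cmhp nfqre ftk raf fti

Answer: ldkfc
vbo
rftne
dgwn
cmhp
nfqre
ftk
raf
fti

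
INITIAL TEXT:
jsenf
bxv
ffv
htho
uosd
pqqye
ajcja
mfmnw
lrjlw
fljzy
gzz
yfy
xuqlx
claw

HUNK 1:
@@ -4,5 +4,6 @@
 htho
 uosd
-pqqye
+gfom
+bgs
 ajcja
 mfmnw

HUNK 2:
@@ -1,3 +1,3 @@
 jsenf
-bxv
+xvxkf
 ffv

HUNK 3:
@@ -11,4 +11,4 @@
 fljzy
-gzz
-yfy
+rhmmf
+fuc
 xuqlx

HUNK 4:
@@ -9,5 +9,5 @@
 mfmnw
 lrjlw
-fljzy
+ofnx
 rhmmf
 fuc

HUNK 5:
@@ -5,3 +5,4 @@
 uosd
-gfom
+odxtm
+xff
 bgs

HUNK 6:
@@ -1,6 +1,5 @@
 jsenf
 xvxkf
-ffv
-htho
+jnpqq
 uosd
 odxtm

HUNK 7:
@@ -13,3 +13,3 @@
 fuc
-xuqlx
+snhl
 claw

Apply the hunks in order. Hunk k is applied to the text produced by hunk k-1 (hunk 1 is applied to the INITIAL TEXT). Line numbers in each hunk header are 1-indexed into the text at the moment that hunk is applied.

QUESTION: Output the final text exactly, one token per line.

Hunk 1: at line 4 remove [pqqye] add [gfom,bgs] -> 15 lines: jsenf bxv ffv htho uosd gfom bgs ajcja mfmnw lrjlw fljzy gzz yfy xuqlx claw
Hunk 2: at line 1 remove [bxv] add [xvxkf] -> 15 lines: jsenf xvxkf ffv htho uosd gfom bgs ajcja mfmnw lrjlw fljzy gzz yfy xuqlx claw
Hunk 3: at line 11 remove [gzz,yfy] add [rhmmf,fuc] -> 15 lines: jsenf xvxkf ffv htho uosd gfom bgs ajcja mfmnw lrjlw fljzy rhmmf fuc xuqlx claw
Hunk 4: at line 9 remove [fljzy] add [ofnx] -> 15 lines: jsenf xvxkf ffv htho uosd gfom bgs ajcja mfmnw lrjlw ofnx rhmmf fuc xuqlx claw
Hunk 5: at line 5 remove [gfom] add [odxtm,xff] -> 16 lines: jsenf xvxkf ffv htho uosd odxtm xff bgs ajcja mfmnw lrjlw ofnx rhmmf fuc xuqlx claw
Hunk 6: at line 1 remove [ffv,htho] add [jnpqq] -> 15 lines: jsenf xvxkf jnpqq uosd odxtm xff bgs ajcja mfmnw lrjlw ofnx rhmmf fuc xuqlx claw
Hunk 7: at line 13 remove [xuqlx] add [snhl] -> 15 lines: jsenf xvxkf jnpqq uosd odxtm xff bgs ajcja mfmnw lrjlw ofnx rhmmf fuc snhl claw

Answer: jsenf
xvxkf
jnpqq
uosd
odxtm
xff
bgs
ajcja
mfmnw
lrjlw
ofnx
rhmmf
fuc
snhl
claw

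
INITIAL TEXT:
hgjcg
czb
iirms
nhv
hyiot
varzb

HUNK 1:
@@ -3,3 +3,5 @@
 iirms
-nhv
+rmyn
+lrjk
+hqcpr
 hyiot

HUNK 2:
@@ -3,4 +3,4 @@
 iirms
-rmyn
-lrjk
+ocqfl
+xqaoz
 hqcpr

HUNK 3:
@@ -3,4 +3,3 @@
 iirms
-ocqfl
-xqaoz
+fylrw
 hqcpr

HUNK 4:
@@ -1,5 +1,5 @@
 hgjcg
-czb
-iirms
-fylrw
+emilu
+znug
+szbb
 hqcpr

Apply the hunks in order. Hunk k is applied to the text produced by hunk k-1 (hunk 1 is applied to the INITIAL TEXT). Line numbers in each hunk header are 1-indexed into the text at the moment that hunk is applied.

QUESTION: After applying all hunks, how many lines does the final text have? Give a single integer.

Answer: 7

Derivation:
Hunk 1: at line 3 remove [nhv] add [rmyn,lrjk,hqcpr] -> 8 lines: hgjcg czb iirms rmyn lrjk hqcpr hyiot varzb
Hunk 2: at line 3 remove [rmyn,lrjk] add [ocqfl,xqaoz] -> 8 lines: hgjcg czb iirms ocqfl xqaoz hqcpr hyiot varzb
Hunk 3: at line 3 remove [ocqfl,xqaoz] add [fylrw] -> 7 lines: hgjcg czb iirms fylrw hqcpr hyiot varzb
Hunk 4: at line 1 remove [czb,iirms,fylrw] add [emilu,znug,szbb] -> 7 lines: hgjcg emilu znug szbb hqcpr hyiot varzb
Final line count: 7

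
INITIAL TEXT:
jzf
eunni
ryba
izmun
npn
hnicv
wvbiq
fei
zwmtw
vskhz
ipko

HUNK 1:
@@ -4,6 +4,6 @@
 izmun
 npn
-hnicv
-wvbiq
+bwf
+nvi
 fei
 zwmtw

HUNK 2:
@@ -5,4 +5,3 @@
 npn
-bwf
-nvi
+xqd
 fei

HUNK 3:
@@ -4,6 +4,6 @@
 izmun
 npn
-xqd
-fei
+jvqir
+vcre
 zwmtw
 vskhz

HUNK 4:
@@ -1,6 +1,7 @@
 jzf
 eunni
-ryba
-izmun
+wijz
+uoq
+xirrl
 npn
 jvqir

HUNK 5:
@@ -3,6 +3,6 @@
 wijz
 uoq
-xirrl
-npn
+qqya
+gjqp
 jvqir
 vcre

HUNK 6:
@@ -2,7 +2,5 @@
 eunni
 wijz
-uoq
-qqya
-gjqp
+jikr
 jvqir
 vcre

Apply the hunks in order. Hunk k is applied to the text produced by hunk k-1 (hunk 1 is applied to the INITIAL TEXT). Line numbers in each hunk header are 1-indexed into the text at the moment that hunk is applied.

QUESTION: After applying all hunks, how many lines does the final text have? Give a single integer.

Answer: 9

Derivation:
Hunk 1: at line 4 remove [hnicv,wvbiq] add [bwf,nvi] -> 11 lines: jzf eunni ryba izmun npn bwf nvi fei zwmtw vskhz ipko
Hunk 2: at line 5 remove [bwf,nvi] add [xqd] -> 10 lines: jzf eunni ryba izmun npn xqd fei zwmtw vskhz ipko
Hunk 3: at line 4 remove [xqd,fei] add [jvqir,vcre] -> 10 lines: jzf eunni ryba izmun npn jvqir vcre zwmtw vskhz ipko
Hunk 4: at line 1 remove [ryba,izmun] add [wijz,uoq,xirrl] -> 11 lines: jzf eunni wijz uoq xirrl npn jvqir vcre zwmtw vskhz ipko
Hunk 5: at line 3 remove [xirrl,npn] add [qqya,gjqp] -> 11 lines: jzf eunni wijz uoq qqya gjqp jvqir vcre zwmtw vskhz ipko
Hunk 6: at line 2 remove [uoq,qqya,gjqp] add [jikr] -> 9 lines: jzf eunni wijz jikr jvqir vcre zwmtw vskhz ipko
Final line count: 9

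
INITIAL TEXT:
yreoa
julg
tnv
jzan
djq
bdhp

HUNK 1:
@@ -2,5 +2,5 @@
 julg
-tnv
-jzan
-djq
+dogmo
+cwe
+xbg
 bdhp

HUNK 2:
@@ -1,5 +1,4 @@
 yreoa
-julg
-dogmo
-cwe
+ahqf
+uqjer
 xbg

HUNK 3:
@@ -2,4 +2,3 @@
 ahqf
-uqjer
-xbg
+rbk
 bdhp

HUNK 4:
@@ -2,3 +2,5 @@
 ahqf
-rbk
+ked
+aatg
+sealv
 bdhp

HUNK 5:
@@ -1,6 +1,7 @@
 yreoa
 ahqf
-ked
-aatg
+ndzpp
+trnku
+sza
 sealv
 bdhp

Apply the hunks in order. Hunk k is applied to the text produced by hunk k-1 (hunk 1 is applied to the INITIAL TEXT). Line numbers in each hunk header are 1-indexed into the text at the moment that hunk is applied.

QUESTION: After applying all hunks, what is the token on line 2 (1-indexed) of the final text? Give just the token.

Answer: ahqf

Derivation:
Hunk 1: at line 2 remove [tnv,jzan,djq] add [dogmo,cwe,xbg] -> 6 lines: yreoa julg dogmo cwe xbg bdhp
Hunk 2: at line 1 remove [julg,dogmo,cwe] add [ahqf,uqjer] -> 5 lines: yreoa ahqf uqjer xbg bdhp
Hunk 3: at line 2 remove [uqjer,xbg] add [rbk] -> 4 lines: yreoa ahqf rbk bdhp
Hunk 4: at line 2 remove [rbk] add [ked,aatg,sealv] -> 6 lines: yreoa ahqf ked aatg sealv bdhp
Hunk 5: at line 1 remove [ked,aatg] add [ndzpp,trnku,sza] -> 7 lines: yreoa ahqf ndzpp trnku sza sealv bdhp
Final line 2: ahqf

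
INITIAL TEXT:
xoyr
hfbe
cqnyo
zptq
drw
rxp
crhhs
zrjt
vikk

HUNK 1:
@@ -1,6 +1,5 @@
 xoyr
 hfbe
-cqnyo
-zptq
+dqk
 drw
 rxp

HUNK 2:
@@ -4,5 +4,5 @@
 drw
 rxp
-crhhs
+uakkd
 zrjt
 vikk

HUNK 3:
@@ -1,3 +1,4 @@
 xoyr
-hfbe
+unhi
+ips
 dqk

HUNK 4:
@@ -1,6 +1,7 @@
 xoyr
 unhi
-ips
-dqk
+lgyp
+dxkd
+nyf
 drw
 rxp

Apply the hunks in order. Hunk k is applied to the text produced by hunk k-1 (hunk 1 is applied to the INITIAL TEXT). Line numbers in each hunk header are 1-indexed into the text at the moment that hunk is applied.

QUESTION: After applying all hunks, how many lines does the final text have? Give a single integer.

Hunk 1: at line 1 remove [cqnyo,zptq] add [dqk] -> 8 lines: xoyr hfbe dqk drw rxp crhhs zrjt vikk
Hunk 2: at line 4 remove [crhhs] add [uakkd] -> 8 lines: xoyr hfbe dqk drw rxp uakkd zrjt vikk
Hunk 3: at line 1 remove [hfbe] add [unhi,ips] -> 9 lines: xoyr unhi ips dqk drw rxp uakkd zrjt vikk
Hunk 4: at line 1 remove [ips,dqk] add [lgyp,dxkd,nyf] -> 10 lines: xoyr unhi lgyp dxkd nyf drw rxp uakkd zrjt vikk
Final line count: 10

Answer: 10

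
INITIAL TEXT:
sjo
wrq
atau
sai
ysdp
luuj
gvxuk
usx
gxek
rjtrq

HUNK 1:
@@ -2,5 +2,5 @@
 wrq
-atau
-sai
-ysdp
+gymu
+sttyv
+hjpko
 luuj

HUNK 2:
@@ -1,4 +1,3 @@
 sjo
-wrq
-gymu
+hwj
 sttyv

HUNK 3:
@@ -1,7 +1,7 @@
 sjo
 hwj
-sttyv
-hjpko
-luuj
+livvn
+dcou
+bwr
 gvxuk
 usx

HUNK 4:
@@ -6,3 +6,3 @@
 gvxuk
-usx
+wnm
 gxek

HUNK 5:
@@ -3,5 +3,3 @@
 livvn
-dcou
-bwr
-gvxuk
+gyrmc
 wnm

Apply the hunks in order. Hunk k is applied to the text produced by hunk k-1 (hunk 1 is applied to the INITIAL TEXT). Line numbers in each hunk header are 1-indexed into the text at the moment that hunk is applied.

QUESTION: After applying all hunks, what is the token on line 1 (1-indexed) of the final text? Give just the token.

Hunk 1: at line 2 remove [atau,sai,ysdp] add [gymu,sttyv,hjpko] -> 10 lines: sjo wrq gymu sttyv hjpko luuj gvxuk usx gxek rjtrq
Hunk 2: at line 1 remove [wrq,gymu] add [hwj] -> 9 lines: sjo hwj sttyv hjpko luuj gvxuk usx gxek rjtrq
Hunk 3: at line 1 remove [sttyv,hjpko,luuj] add [livvn,dcou,bwr] -> 9 lines: sjo hwj livvn dcou bwr gvxuk usx gxek rjtrq
Hunk 4: at line 6 remove [usx] add [wnm] -> 9 lines: sjo hwj livvn dcou bwr gvxuk wnm gxek rjtrq
Hunk 5: at line 3 remove [dcou,bwr,gvxuk] add [gyrmc] -> 7 lines: sjo hwj livvn gyrmc wnm gxek rjtrq
Final line 1: sjo

Answer: sjo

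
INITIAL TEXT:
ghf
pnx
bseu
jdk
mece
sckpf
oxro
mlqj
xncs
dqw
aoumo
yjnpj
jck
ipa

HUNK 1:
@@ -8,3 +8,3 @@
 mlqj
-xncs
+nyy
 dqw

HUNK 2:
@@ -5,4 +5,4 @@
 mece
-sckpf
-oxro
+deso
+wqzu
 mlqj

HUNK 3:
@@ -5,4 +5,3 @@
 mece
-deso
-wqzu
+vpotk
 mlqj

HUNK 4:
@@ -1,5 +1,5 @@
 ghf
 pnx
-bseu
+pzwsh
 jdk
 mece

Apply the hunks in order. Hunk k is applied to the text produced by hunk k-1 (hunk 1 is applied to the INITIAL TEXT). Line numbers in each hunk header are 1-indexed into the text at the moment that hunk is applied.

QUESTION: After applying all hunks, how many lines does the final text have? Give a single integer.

Hunk 1: at line 8 remove [xncs] add [nyy] -> 14 lines: ghf pnx bseu jdk mece sckpf oxro mlqj nyy dqw aoumo yjnpj jck ipa
Hunk 2: at line 5 remove [sckpf,oxro] add [deso,wqzu] -> 14 lines: ghf pnx bseu jdk mece deso wqzu mlqj nyy dqw aoumo yjnpj jck ipa
Hunk 3: at line 5 remove [deso,wqzu] add [vpotk] -> 13 lines: ghf pnx bseu jdk mece vpotk mlqj nyy dqw aoumo yjnpj jck ipa
Hunk 4: at line 1 remove [bseu] add [pzwsh] -> 13 lines: ghf pnx pzwsh jdk mece vpotk mlqj nyy dqw aoumo yjnpj jck ipa
Final line count: 13

Answer: 13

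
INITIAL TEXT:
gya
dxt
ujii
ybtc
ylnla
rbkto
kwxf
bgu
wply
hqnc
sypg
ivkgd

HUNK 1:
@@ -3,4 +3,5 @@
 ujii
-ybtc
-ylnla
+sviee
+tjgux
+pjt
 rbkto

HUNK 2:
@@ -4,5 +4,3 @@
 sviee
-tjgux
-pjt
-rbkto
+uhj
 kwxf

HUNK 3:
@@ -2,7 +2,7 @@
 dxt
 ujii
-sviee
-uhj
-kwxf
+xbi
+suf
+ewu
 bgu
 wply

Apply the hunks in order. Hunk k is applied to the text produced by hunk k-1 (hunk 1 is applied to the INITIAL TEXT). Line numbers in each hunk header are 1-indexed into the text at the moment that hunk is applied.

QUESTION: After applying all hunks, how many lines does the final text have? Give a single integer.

Answer: 11

Derivation:
Hunk 1: at line 3 remove [ybtc,ylnla] add [sviee,tjgux,pjt] -> 13 lines: gya dxt ujii sviee tjgux pjt rbkto kwxf bgu wply hqnc sypg ivkgd
Hunk 2: at line 4 remove [tjgux,pjt,rbkto] add [uhj] -> 11 lines: gya dxt ujii sviee uhj kwxf bgu wply hqnc sypg ivkgd
Hunk 3: at line 2 remove [sviee,uhj,kwxf] add [xbi,suf,ewu] -> 11 lines: gya dxt ujii xbi suf ewu bgu wply hqnc sypg ivkgd
Final line count: 11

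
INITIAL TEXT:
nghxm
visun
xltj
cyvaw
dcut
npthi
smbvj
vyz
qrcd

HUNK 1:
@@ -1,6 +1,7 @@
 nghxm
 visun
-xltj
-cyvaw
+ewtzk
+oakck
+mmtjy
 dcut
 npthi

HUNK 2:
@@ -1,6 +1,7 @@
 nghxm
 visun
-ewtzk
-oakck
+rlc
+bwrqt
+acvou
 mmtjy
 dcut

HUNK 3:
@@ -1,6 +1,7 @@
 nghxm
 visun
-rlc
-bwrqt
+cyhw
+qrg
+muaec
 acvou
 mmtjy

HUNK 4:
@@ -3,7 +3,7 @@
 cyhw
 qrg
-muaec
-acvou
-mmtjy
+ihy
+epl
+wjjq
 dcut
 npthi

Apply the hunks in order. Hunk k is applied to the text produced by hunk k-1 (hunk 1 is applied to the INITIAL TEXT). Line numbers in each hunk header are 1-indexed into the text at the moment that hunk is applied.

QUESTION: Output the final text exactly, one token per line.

Hunk 1: at line 1 remove [xltj,cyvaw] add [ewtzk,oakck,mmtjy] -> 10 lines: nghxm visun ewtzk oakck mmtjy dcut npthi smbvj vyz qrcd
Hunk 2: at line 1 remove [ewtzk,oakck] add [rlc,bwrqt,acvou] -> 11 lines: nghxm visun rlc bwrqt acvou mmtjy dcut npthi smbvj vyz qrcd
Hunk 3: at line 1 remove [rlc,bwrqt] add [cyhw,qrg,muaec] -> 12 lines: nghxm visun cyhw qrg muaec acvou mmtjy dcut npthi smbvj vyz qrcd
Hunk 4: at line 3 remove [muaec,acvou,mmtjy] add [ihy,epl,wjjq] -> 12 lines: nghxm visun cyhw qrg ihy epl wjjq dcut npthi smbvj vyz qrcd

Answer: nghxm
visun
cyhw
qrg
ihy
epl
wjjq
dcut
npthi
smbvj
vyz
qrcd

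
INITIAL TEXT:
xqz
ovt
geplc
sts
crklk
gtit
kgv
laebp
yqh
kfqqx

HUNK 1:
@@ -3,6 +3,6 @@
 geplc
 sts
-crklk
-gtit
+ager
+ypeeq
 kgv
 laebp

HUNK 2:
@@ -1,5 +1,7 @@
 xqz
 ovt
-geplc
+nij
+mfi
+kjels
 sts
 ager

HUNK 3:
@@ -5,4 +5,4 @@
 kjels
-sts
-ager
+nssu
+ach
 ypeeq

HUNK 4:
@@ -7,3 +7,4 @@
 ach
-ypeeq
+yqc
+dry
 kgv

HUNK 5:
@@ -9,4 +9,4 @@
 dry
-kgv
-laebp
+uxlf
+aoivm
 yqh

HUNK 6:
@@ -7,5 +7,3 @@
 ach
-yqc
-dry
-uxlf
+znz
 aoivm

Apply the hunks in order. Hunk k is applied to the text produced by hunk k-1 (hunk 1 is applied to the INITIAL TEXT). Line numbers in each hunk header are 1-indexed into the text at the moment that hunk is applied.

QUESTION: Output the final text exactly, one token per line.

Hunk 1: at line 3 remove [crklk,gtit] add [ager,ypeeq] -> 10 lines: xqz ovt geplc sts ager ypeeq kgv laebp yqh kfqqx
Hunk 2: at line 1 remove [geplc] add [nij,mfi,kjels] -> 12 lines: xqz ovt nij mfi kjels sts ager ypeeq kgv laebp yqh kfqqx
Hunk 3: at line 5 remove [sts,ager] add [nssu,ach] -> 12 lines: xqz ovt nij mfi kjels nssu ach ypeeq kgv laebp yqh kfqqx
Hunk 4: at line 7 remove [ypeeq] add [yqc,dry] -> 13 lines: xqz ovt nij mfi kjels nssu ach yqc dry kgv laebp yqh kfqqx
Hunk 5: at line 9 remove [kgv,laebp] add [uxlf,aoivm] -> 13 lines: xqz ovt nij mfi kjels nssu ach yqc dry uxlf aoivm yqh kfqqx
Hunk 6: at line 7 remove [yqc,dry,uxlf] add [znz] -> 11 lines: xqz ovt nij mfi kjels nssu ach znz aoivm yqh kfqqx

Answer: xqz
ovt
nij
mfi
kjels
nssu
ach
znz
aoivm
yqh
kfqqx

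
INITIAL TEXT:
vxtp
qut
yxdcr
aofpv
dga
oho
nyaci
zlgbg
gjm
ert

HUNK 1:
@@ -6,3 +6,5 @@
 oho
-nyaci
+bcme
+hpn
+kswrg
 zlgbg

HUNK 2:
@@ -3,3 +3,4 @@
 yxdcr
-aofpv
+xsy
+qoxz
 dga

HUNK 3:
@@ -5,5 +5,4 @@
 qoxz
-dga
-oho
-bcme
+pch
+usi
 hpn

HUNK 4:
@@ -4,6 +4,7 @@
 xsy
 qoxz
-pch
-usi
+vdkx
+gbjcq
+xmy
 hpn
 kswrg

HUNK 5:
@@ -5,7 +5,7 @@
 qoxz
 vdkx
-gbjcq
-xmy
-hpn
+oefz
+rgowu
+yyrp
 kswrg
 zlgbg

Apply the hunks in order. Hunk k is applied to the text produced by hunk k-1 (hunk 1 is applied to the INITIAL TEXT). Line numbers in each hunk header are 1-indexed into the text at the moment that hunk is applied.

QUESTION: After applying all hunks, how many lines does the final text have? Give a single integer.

Answer: 13

Derivation:
Hunk 1: at line 6 remove [nyaci] add [bcme,hpn,kswrg] -> 12 lines: vxtp qut yxdcr aofpv dga oho bcme hpn kswrg zlgbg gjm ert
Hunk 2: at line 3 remove [aofpv] add [xsy,qoxz] -> 13 lines: vxtp qut yxdcr xsy qoxz dga oho bcme hpn kswrg zlgbg gjm ert
Hunk 3: at line 5 remove [dga,oho,bcme] add [pch,usi] -> 12 lines: vxtp qut yxdcr xsy qoxz pch usi hpn kswrg zlgbg gjm ert
Hunk 4: at line 4 remove [pch,usi] add [vdkx,gbjcq,xmy] -> 13 lines: vxtp qut yxdcr xsy qoxz vdkx gbjcq xmy hpn kswrg zlgbg gjm ert
Hunk 5: at line 5 remove [gbjcq,xmy,hpn] add [oefz,rgowu,yyrp] -> 13 lines: vxtp qut yxdcr xsy qoxz vdkx oefz rgowu yyrp kswrg zlgbg gjm ert
Final line count: 13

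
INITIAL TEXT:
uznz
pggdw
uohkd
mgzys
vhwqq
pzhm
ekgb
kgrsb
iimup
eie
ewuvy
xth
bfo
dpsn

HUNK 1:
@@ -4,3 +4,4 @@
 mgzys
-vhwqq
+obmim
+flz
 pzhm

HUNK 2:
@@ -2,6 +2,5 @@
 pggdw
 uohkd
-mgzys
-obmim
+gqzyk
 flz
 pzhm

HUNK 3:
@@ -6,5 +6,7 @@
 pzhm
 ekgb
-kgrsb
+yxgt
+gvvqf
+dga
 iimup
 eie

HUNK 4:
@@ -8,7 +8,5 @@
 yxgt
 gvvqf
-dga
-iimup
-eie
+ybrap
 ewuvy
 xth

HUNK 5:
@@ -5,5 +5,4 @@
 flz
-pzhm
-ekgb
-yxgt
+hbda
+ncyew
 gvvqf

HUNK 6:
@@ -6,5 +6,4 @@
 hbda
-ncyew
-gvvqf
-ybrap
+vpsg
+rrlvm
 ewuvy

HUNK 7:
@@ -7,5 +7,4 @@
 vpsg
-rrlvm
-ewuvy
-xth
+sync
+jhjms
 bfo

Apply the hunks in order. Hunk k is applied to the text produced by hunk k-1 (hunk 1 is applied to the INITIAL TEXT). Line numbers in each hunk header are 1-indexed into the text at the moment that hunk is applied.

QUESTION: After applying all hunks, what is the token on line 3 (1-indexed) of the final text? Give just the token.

Answer: uohkd

Derivation:
Hunk 1: at line 4 remove [vhwqq] add [obmim,flz] -> 15 lines: uznz pggdw uohkd mgzys obmim flz pzhm ekgb kgrsb iimup eie ewuvy xth bfo dpsn
Hunk 2: at line 2 remove [mgzys,obmim] add [gqzyk] -> 14 lines: uznz pggdw uohkd gqzyk flz pzhm ekgb kgrsb iimup eie ewuvy xth bfo dpsn
Hunk 3: at line 6 remove [kgrsb] add [yxgt,gvvqf,dga] -> 16 lines: uznz pggdw uohkd gqzyk flz pzhm ekgb yxgt gvvqf dga iimup eie ewuvy xth bfo dpsn
Hunk 4: at line 8 remove [dga,iimup,eie] add [ybrap] -> 14 lines: uznz pggdw uohkd gqzyk flz pzhm ekgb yxgt gvvqf ybrap ewuvy xth bfo dpsn
Hunk 5: at line 5 remove [pzhm,ekgb,yxgt] add [hbda,ncyew] -> 13 lines: uznz pggdw uohkd gqzyk flz hbda ncyew gvvqf ybrap ewuvy xth bfo dpsn
Hunk 6: at line 6 remove [ncyew,gvvqf,ybrap] add [vpsg,rrlvm] -> 12 lines: uznz pggdw uohkd gqzyk flz hbda vpsg rrlvm ewuvy xth bfo dpsn
Hunk 7: at line 7 remove [rrlvm,ewuvy,xth] add [sync,jhjms] -> 11 lines: uznz pggdw uohkd gqzyk flz hbda vpsg sync jhjms bfo dpsn
Final line 3: uohkd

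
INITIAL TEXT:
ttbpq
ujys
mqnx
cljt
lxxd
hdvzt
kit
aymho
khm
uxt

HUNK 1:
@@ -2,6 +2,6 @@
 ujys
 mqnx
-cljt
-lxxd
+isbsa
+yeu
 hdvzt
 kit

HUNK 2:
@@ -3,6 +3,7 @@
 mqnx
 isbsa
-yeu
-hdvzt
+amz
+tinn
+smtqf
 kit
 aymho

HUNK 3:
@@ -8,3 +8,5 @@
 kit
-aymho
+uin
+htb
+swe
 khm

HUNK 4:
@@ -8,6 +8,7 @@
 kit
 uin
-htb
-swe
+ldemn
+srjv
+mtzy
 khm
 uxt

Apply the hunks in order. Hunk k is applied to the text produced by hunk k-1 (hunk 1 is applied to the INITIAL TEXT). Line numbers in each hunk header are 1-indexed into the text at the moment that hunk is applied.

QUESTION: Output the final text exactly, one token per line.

Answer: ttbpq
ujys
mqnx
isbsa
amz
tinn
smtqf
kit
uin
ldemn
srjv
mtzy
khm
uxt

Derivation:
Hunk 1: at line 2 remove [cljt,lxxd] add [isbsa,yeu] -> 10 lines: ttbpq ujys mqnx isbsa yeu hdvzt kit aymho khm uxt
Hunk 2: at line 3 remove [yeu,hdvzt] add [amz,tinn,smtqf] -> 11 lines: ttbpq ujys mqnx isbsa amz tinn smtqf kit aymho khm uxt
Hunk 3: at line 8 remove [aymho] add [uin,htb,swe] -> 13 lines: ttbpq ujys mqnx isbsa amz tinn smtqf kit uin htb swe khm uxt
Hunk 4: at line 8 remove [htb,swe] add [ldemn,srjv,mtzy] -> 14 lines: ttbpq ujys mqnx isbsa amz tinn smtqf kit uin ldemn srjv mtzy khm uxt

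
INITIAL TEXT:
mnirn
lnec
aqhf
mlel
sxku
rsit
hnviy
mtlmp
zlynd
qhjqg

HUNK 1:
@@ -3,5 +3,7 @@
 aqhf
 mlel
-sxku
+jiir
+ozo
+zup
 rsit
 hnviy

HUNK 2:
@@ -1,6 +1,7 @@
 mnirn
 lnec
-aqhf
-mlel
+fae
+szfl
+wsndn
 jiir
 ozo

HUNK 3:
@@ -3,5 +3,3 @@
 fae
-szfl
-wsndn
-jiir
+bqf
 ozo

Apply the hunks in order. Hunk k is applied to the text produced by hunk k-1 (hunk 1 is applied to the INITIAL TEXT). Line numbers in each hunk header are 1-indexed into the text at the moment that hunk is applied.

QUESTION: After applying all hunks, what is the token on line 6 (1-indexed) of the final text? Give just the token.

Hunk 1: at line 3 remove [sxku] add [jiir,ozo,zup] -> 12 lines: mnirn lnec aqhf mlel jiir ozo zup rsit hnviy mtlmp zlynd qhjqg
Hunk 2: at line 1 remove [aqhf,mlel] add [fae,szfl,wsndn] -> 13 lines: mnirn lnec fae szfl wsndn jiir ozo zup rsit hnviy mtlmp zlynd qhjqg
Hunk 3: at line 3 remove [szfl,wsndn,jiir] add [bqf] -> 11 lines: mnirn lnec fae bqf ozo zup rsit hnviy mtlmp zlynd qhjqg
Final line 6: zup

Answer: zup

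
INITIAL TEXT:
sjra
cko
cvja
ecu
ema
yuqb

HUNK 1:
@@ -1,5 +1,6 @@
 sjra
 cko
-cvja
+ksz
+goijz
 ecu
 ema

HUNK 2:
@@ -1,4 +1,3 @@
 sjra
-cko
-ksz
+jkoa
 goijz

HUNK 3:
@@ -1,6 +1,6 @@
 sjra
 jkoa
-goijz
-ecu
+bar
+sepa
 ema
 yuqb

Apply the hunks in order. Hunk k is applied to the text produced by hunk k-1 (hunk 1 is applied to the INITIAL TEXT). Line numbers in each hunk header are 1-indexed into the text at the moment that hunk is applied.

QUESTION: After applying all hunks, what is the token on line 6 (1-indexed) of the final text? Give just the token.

Hunk 1: at line 1 remove [cvja] add [ksz,goijz] -> 7 lines: sjra cko ksz goijz ecu ema yuqb
Hunk 2: at line 1 remove [cko,ksz] add [jkoa] -> 6 lines: sjra jkoa goijz ecu ema yuqb
Hunk 3: at line 1 remove [goijz,ecu] add [bar,sepa] -> 6 lines: sjra jkoa bar sepa ema yuqb
Final line 6: yuqb

Answer: yuqb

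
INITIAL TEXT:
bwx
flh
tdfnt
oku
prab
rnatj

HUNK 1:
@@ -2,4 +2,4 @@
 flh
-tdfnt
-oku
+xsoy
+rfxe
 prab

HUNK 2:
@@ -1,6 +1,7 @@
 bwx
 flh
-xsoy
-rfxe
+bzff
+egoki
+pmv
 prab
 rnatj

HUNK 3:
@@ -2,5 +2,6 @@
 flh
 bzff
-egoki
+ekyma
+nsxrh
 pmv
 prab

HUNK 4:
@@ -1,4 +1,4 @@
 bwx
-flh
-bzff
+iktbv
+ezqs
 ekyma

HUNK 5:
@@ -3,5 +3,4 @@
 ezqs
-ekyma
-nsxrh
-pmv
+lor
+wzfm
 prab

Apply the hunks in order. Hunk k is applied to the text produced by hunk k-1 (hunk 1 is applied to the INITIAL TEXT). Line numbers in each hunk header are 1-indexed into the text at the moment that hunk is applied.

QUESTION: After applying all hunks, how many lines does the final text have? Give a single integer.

Hunk 1: at line 2 remove [tdfnt,oku] add [xsoy,rfxe] -> 6 lines: bwx flh xsoy rfxe prab rnatj
Hunk 2: at line 1 remove [xsoy,rfxe] add [bzff,egoki,pmv] -> 7 lines: bwx flh bzff egoki pmv prab rnatj
Hunk 3: at line 2 remove [egoki] add [ekyma,nsxrh] -> 8 lines: bwx flh bzff ekyma nsxrh pmv prab rnatj
Hunk 4: at line 1 remove [flh,bzff] add [iktbv,ezqs] -> 8 lines: bwx iktbv ezqs ekyma nsxrh pmv prab rnatj
Hunk 5: at line 3 remove [ekyma,nsxrh,pmv] add [lor,wzfm] -> 7 lines: bwx iktbv ezqs lor wzfm prab rnatj
Final line count: 7

Answer: 7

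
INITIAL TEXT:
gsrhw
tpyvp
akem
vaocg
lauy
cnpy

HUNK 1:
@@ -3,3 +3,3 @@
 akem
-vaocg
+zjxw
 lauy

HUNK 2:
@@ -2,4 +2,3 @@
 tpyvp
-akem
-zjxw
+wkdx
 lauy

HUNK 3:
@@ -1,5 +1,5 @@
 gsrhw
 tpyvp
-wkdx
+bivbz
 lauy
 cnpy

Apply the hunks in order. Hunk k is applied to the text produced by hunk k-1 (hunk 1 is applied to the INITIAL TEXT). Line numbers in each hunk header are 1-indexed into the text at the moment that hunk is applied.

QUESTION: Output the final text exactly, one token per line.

Answer: gsrhw
tpyvp
bivbz
lauy
cnpy

Derivation:
Hunk 1: at line 3 remove [vaocg] add [zjxw] -> 6 lines: gsrhw tpyvp akem zjxw lauy cnpy
Hunk 2: at line 2 remove [akem,zjxw] add [wkdx] -> 5 lines: gsrhw tpyvp wkdx lauy cnpy
Hunk 3: at line 1 remove [wkdx] add [bivbz] -> 5 lines: gsrhw tpyvp bivbz lauy cnpy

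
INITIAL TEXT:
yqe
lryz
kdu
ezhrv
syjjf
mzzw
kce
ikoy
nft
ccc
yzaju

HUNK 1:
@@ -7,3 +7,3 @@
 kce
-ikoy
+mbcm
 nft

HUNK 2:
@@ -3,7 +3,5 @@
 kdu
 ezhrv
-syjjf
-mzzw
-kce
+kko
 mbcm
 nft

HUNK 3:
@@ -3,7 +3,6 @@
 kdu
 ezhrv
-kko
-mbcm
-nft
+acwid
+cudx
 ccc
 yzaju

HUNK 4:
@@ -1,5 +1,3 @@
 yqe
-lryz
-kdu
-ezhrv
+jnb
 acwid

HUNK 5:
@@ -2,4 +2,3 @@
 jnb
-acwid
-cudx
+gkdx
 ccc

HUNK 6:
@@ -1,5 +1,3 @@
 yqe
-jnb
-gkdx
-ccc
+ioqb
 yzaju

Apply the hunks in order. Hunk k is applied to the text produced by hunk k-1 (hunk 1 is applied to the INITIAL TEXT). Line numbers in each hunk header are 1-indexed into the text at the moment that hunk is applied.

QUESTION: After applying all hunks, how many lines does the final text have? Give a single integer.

Hunk 1: at line 7 remove [ikoy] add [mbcm] -> 11 lines: yqe lryz kdu ezhrv syjjf mzzw kce mbcm nft ccc yzaju
Hunk 2: at line 3 remove [syjjf,mzzw,kce] add [kko] -> 9 lines: yqe lryz kdu ezhrv kko mbcm nft ccc yzaju
Hunk 3: at line 3 remove [kko,mbcm,nft] add [acwid,cudx] -> 8 lines: yqe lryz kdu ezhrv acwid cudx ccc yzaju
Hunk 4: at line 1 remove [lryz,kdu,ezhrv] add [jnb] -> 6 lines: yqe jnb acwid cudx ccc yzaju
Hunk 5: at line 2 remove [acwid,cudx] add [gkdx] -> 5 lines: yqe jnb gkdx ccc yzaju
Hunk 6: at line 1 remove [jnb,gkdx,ccc] add [ioqb] -> 3 lines: yqe ioqb yzaju
Final line count: 3

Answer: 3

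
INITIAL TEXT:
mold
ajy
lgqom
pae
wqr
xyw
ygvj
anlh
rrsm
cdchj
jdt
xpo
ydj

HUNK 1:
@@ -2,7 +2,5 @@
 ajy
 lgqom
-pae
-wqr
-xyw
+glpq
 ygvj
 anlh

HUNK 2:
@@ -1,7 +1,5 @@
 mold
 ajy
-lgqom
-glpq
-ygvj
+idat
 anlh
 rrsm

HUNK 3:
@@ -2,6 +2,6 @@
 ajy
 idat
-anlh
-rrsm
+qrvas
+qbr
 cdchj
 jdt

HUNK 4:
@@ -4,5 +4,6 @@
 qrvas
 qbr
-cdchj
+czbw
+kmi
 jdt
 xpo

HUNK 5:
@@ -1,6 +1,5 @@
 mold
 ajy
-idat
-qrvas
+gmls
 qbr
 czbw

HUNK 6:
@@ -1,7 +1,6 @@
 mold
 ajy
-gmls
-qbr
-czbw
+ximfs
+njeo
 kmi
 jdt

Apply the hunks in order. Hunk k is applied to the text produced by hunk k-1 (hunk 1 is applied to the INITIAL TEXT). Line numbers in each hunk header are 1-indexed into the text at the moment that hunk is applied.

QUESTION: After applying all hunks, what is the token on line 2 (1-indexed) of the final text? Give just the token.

Hunk 1: at line 2 remove [pae,wqr,xyw] add [glpq] -> 11 lines: mold ajy lgqom glpq ygvj anlh rrsm cdchj jdt xpo ydj
Hunk 2: at line 1 remove [lgqom,glpq,ygvj] add [idat] -> 9 lines: mold ajy idat anlh rrsm cdchj jdt xpo ydj
Hunk 3: at line 2 remove [anlh,rrsm] add [qrvas,qbr] -> 9 lines: mold ajy idat qrvas qbr cdchj jdt xpo ydj
Hunk 4: at line 4 remove [cdchj] add [czbw,kmi] -> 10 lines: mold ajy idat qrvas qbr czbw kmi jdt xpo ydj
Hunk 5: at line 1 remove [idat,qrvas] add [gmls] -> 9 lines: mold ajy gmls qbr czbw kmi jdt xpo ydj
Hunk 6: at line 1 remove [gmls,qbr,czbw] add [ximfs,njeo] -> 8 lines: mold ajy ximfs njeo kmi jdt xpo ydj
Final line 2: ajy

Answer: ajy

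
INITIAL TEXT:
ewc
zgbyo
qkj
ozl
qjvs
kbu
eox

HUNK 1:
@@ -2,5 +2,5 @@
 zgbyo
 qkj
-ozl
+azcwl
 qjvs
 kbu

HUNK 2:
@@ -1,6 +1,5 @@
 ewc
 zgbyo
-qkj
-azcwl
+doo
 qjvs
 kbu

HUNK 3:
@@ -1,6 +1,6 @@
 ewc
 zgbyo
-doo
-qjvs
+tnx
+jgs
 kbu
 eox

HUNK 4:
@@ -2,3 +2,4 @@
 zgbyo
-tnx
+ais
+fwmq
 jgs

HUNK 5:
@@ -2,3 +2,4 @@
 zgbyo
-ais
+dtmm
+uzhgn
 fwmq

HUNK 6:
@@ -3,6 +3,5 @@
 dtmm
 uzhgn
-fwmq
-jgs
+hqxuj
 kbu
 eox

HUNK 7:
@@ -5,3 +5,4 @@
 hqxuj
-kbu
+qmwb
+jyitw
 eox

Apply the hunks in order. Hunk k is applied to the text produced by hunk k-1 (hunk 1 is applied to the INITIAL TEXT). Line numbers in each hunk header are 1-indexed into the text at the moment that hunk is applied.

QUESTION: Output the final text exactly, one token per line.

Answer: ewc
zgbyo
dtmm
uzhgn
hqxuj
qmwb
jyitw
eox

Derivation:
Hunk 1: at line 2 remove [ozl] add [azcwl] -> 7 lines: ewc zgbyo qkj azcwl qjvs kbu eox
Hunk 2: at line 1 remove [qkj,azcwl] add [doo] -> 6 lines: ewc zgbyo doo qjvs kbu eox
Hunk 3: at line 1 remove [doo,qjvs] add [tnx,jgs] -> 6 lines: ewc zgbyo tnx jgs kbu eox
Hunk 4: at line 2 remove [tnx] add [ais,fwmq] -> 7 lines: ewc zgbyo ais fwmq jgs kbu eox
Hunk 5: at line 2 remove [ais] add [dtmm,uzhgn] -> 8 lines: ewc zgbyo dtmm uzhgn fwmq jgs kbu eox
Hunk 6: at line 3 remove [fwmq,jgs] add [hqxuj] -> 7 lines: ewc zgbyo dtmm uzhgn hqxuj kbu eox
Hunk 7: at line 5 remove [kbu] add [qmwb,jyitw] -> 8 lines: ewc zgbyo dtmm uzhgn hqxuj qmwb jyitw eox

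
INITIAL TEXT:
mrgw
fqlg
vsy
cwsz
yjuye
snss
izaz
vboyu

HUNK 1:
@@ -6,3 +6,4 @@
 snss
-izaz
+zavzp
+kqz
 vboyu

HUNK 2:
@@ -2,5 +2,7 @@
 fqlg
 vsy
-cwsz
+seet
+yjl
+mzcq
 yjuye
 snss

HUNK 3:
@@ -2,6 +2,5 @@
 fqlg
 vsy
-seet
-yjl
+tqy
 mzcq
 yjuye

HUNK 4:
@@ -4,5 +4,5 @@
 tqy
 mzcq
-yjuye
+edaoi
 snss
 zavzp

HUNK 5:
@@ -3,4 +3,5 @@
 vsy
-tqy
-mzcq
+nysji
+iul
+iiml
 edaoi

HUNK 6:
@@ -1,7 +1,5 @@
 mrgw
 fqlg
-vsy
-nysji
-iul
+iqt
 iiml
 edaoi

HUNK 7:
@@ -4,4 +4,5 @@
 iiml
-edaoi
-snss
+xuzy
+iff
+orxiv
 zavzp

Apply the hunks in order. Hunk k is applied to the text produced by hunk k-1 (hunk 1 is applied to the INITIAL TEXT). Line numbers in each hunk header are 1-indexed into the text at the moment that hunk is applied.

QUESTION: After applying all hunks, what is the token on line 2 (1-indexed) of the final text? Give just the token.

Hunk 1: at line 6 remove [izaz] add [zavzp,kqz] -> 9 lines: mrgw fqlg vsy cwsz yjuye snss zavzp kqz vboyu
Hunk 2: at line 2 remove [cwsz] add [seet,yjl,mzcq] -> 11 lines: mrgw fqlg vsy seet yjl mzcq yjuye snss zavzp kqz vboyu
Hunk 3: at line 2 remove [seet,yjl] add [tqy] -> 10 lines: mrgw fqlg vsy tqy mzcq yjuye snss zavzp kqz vboyu
Hunk 4: at line 4 remove [yjuye] add [edaoi] -> 10 lines: mrgw fqlg vsy tqy mzcq edaoi snss zavzp kqz vboyu
Hunk 5: at line 3 remove [tqy,mzcq] add [nysji,iul,iiml] -> 11 lines: mrgw fqlg vsy nysji iul iiml edaoi snss zavzp kqz vboyu
Hunk 6: at line 1 remove [vsy,nysji,iul] add [iqt] -> 9 lines: mrgw fqlg iqt iiml edaoi snss zavzp kqz vboyu
Hunk 7: at line 4 remove [edaoi,snss] add [xuzy,iff,orxiv] -> 10 lines: mrgw fqlg iqt iiml xuzy iff orxiv zavzp kqz vboyu
Final line 2: fqlg

Answer: fqlg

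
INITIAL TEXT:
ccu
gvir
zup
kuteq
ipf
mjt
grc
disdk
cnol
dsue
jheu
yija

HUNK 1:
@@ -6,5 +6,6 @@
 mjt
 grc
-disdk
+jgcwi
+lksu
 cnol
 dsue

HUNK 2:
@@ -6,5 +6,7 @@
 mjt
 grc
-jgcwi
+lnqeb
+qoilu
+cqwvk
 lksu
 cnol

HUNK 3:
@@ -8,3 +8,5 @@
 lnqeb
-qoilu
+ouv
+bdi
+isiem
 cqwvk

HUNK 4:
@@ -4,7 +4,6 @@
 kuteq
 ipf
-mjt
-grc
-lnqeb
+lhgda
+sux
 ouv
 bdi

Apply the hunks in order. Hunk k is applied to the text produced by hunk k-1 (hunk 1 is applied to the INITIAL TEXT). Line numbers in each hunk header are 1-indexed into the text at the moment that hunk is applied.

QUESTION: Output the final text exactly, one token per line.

Hunk 1: at line 6 remove [disdk] add [jgcwi,lksu] -> 13 lines: ccu gvir zup kuteq ipf mjt grc jgcwi lksu cnol dsue jheu yija
Hunk 2: at line 6 remove [jgcwi] add [lnqeb,qoilu,cqwvk] -> 15 lines: ccu gvir zup kuteq ipf mjt grc lnqeb qoilu cqwvk lksu cnol dsue jheu yija
Hunk 3: at line 8 remove [qoilu] add [ouv,bdi,isiem] -> 17 lines: ccu gvir zup kuteq ipf mjt grc lnqeb ouv bdi isiem cqwvk lksu cnol dsue jheu yija
Hunk 4: at line 4 remove [mjt,grc,lnqeb] add [lhgda,sux] -> 16 lines: ccu gvir zup kuteq ipf lhgda sux ouv bdi isiem cqwvk lksu cnol dsue jheu yija

Answer: ccu
gvir
zup
kuteq
ipf
lhgda
sux
ouv
bdi
isiem
cqwvk
lksu
cnol
dsue
jheu
yija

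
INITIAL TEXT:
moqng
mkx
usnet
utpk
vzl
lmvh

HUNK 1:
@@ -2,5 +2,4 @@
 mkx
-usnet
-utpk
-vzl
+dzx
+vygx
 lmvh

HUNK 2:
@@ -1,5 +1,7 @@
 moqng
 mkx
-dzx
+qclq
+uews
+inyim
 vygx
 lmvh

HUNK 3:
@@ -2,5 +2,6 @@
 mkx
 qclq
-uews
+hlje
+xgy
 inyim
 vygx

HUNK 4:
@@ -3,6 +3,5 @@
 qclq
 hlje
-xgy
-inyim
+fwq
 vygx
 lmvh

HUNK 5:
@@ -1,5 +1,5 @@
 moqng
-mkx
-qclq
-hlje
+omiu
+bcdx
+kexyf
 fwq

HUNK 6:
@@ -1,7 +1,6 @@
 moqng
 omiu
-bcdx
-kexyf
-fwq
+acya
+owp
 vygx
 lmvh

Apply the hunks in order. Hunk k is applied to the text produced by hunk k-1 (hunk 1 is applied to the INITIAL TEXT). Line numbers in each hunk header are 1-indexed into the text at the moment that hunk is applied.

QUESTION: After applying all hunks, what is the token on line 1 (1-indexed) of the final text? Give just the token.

Answer: moqng

Derivation:
Hunk 1: at line 2 remove [usnet,utpk,vzl] add [dzx,vygx] -> 5 lines: moqng mkx dzx vygx lmvh
Hunk 2: at line 1 remove [dzx] add [qclq,uews,inyim] -> 7 lines: moqng mkx qclq uews inyim vygx lmvh
Hunk 3: at line 2 remove [uews] add [hlje,xgy] -> 8 lines: moqng mkx qclq hlje xgy inyim vygx lmvh
Hunk 4: at line 3 remove [xgy,inyim] add [fwq] -> 7 lines: moqng mkx qclq hlje fwq vygx lmvh
Hunk 5: at line 1 remove [mkx,qclq,hlje] add [omiu,bcdx,kexyf] -> 7 lines: moqng omiu bcdx kexyf fwq vygx lmvh
Hunk 6: at line 1 remove [bcdx,kexyf,fwq] add [acya,owp] -> 6 lines: moqng omiu acya owp vygx lmvh
Final line 1: moqng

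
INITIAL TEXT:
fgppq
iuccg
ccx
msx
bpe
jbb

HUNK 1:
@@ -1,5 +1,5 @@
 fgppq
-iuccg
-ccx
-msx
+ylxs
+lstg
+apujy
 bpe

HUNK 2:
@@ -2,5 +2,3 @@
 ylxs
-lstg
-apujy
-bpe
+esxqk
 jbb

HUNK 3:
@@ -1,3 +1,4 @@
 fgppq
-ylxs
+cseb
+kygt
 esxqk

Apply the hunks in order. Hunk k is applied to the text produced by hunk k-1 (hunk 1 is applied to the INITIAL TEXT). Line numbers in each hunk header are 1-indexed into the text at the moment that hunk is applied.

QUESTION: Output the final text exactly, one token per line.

Answer: fgppq
cseb
kygt
esxqk
jbb

Derivation:
Hunk 1: at line 1 remove [iuccg,ccx,msx] add [ylxs,lstg,apujy] -> 6 lines: fgppq ylxs lstg apujy bpe jbb
Hunk 2: at line 2 remove [lstg,apujy,bpe] add [esxqk] -> 4 lines: fgppq ylxs esxqk jbb
Hunk 3: at line 1 remove [ylxs] add [cseb,kygt] -> 5 lines: fgppq cseb kygt esxqk jbb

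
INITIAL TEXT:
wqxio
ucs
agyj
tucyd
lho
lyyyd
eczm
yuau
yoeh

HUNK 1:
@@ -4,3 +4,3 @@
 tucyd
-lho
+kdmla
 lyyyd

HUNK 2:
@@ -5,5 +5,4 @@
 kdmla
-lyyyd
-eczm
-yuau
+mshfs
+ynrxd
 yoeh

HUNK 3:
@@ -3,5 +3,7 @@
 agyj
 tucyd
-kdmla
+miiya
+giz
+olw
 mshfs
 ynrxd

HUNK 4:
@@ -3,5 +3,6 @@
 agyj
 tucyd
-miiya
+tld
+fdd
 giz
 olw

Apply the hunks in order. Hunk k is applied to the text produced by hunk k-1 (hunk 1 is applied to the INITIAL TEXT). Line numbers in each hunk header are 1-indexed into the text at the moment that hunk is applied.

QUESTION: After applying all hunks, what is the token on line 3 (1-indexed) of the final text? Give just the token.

Hunk 1: at line 4 remove [lho] add [kdmla] -> 9 lines: wqxio ucs agyj tucyd kdmla lyyyd eczm yuau yoeh
Hunk 2: at line 5 remove [lyyyd,eczm,yuau] add [mshfs,ynrxd] -> 8 lines: wqxio ucs agyj tucyd kdmla mshfs ynrxd yoeh
Hunk 3: at line 3 remove [kdmla] add [miiya,giz,olw] -> 10 lines: wqxio ucs agyj tucyd miiya giz olw mshfs ynrxd yoeh
Hunk 4: at line 3 remove [miiya] add [tld,fdd] -> 11 lines: wqxio ucs agyj tucyd tld fdd giz olw mshfs ynrxd yoeh
Final line 3: agyj

Answer: agyj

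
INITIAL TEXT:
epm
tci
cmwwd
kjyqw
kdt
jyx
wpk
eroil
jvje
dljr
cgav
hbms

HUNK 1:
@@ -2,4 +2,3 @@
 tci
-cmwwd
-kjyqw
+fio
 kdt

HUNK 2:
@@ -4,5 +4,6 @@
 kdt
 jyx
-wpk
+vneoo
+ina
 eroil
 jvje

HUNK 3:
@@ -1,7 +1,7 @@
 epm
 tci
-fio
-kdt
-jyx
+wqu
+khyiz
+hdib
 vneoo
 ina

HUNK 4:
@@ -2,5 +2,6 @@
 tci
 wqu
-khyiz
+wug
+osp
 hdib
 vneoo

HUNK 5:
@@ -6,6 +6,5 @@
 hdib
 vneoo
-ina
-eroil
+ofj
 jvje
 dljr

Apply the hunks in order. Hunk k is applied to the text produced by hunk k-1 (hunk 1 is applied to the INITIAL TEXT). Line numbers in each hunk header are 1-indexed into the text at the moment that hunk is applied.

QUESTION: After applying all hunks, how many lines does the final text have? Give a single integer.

Hunk 1: at line 2 remove [cmwwd,kjyqw] add [fio] -> 11 lines: epm tci fio kdt jyx wpk eroil jvje dljr cgav hbms
Hunk 2: at line 4 remove [wpk] add [vneoo,ina] -> 12 lines: epm tci fio kdt jyx vneoo ina eroil jvje dljr cgav hbms
Hunk 3: at line 1 remove [fio,kdt,jyx] add [wqu,khyiz,hdib] -> 12 lines: epm tci wqu khyiz hdib vneoo ina eroil jvje dljr cgav hbms
Hunk 4: at line 2 remove [khyiz] add [wug,osp] -> 13 lines: epm tci wqu wug osp hdib vneoo ina eroil jvje dljr cgav hbms
Hunk 5: at line 6 remove [ina,eroil] add [ofj] -> 12 lines: epm tci wqu wug osp hdib vneoo ofj jvje dljr cgav hbms
Final line count: 12

Answer: 12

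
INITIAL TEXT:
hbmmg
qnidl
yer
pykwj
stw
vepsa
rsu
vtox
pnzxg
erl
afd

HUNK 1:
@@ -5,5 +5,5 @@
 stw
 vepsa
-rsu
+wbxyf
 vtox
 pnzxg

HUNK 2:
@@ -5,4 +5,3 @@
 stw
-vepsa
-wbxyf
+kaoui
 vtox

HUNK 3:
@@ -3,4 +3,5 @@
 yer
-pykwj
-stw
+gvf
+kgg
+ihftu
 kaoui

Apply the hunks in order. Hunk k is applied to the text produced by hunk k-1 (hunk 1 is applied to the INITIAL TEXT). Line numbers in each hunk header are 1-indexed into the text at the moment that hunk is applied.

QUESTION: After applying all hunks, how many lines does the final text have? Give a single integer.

Hunk 1: at line 5 remove [rsu] add [wbxyf] -> 11 lines: hbmmg qnidl yer pykwj stw vepsa wbxyf vtox pnzxg erl afd
Hunk 2: at line 5 remove [vepsa,wbxyf] add [kaoui] -> 10 lines: hbmmg qnidl yer pykwj stw kaoui vtox pnzxg erl afd
Hunk 3: at line 3 remove [pykwj,stw] add [gvf,kgg,ihftu] -> 11 lines: hbmmg qnidl yer gvf kgg ihftu kaoui vtox pnzxg erl afd
Final line count: 11

Answer: 11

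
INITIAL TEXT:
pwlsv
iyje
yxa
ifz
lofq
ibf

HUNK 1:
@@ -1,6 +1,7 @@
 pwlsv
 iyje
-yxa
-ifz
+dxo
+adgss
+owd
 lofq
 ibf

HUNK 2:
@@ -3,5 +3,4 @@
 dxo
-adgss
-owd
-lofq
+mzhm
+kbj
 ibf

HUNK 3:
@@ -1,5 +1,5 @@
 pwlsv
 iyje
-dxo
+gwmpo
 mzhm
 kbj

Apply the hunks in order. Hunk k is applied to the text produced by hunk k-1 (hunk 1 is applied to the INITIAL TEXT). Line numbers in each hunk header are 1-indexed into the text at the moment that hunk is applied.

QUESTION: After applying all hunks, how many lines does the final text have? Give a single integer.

Hunk 1: at line 1 remove [yxa,ifz] add [dxo,adgss,owd] -> 7 lines: pwlsv iyje dxo adgss owd lofq ibf
Hunk 2: at line 3 remove [adgss,owd,lofq] add [mzhm,kbj] -> 6 lines: pwlsv iyje dxo mzhm kbj ibf
Hunk 3: at line 1 remove [dxo] add [gwmpo] -> 6 lines: pwlsv iyje gwmpo mzhm kbj ibf
Final line count: 6

Answer: 6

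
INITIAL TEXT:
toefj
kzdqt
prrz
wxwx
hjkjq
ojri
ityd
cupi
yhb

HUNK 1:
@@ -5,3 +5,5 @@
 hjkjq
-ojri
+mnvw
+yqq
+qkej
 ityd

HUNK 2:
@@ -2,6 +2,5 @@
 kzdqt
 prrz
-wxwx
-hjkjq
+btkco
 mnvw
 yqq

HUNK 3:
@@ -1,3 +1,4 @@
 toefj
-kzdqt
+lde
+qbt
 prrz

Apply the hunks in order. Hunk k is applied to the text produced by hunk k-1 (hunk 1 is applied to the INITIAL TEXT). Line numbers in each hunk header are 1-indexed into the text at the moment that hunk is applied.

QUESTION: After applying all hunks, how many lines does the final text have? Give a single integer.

Answer: 11

Derivation:
Hunk 1: at line 5 remove [ojri] add [mnvw,yqq,qkej] -> 11 lines: toefj kzdqt prrz wxwx hjkjq mnvw yqq qkej ityd cupi yhb
Hunk 2: at line 2 remove [wxwx,hjkjq] add [btkco] -> 10 lines: toefj kzdqt prrz btkco mnvw yqq qkej ityd cupi yhb
Hunk 3: at line 1 remove [kzdqt] add [lde,qbt] -> 11 lines: toefj lde qbt prrz btkco mnvw yqq qkej ityd cupi yhb
Final line count: 11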